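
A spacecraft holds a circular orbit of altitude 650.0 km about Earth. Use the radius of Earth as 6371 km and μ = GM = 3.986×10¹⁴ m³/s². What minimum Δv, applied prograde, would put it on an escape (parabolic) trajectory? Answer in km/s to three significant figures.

r = 6371 + 650.0 = 7021.0 km = 7.0210×10⁶ m.
Circular speed v_c = √(μ/r) = 7535 m/s.
Escape speed v_esc = √(2μ/r) = √2 × v_c = 10660 m/s.
Δv = v_esc − v_c = 3121 m/s = 3.121 km/s.

Δv ≈ 3.12 km/s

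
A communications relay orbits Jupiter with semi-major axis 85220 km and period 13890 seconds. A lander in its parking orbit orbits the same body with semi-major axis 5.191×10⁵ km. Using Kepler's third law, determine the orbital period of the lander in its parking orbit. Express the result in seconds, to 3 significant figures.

T₂ ≈ 2.09×10⁵ seconds

Kepler's third law: T² ∝ a³, so T₂ = T₁ (a₂/a₁)^(3/2).
a₂/a₁ = 6.091, (a₂/a₁)^(3/2) = 15.03.
T₂ = 13890 × 15.03 = 2.088×10⁵ seconds.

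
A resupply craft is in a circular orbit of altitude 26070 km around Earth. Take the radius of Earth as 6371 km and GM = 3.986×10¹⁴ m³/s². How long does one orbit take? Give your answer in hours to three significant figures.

r = 6371 + 26070 = 32441 km = 3.2441×10⁷ m.
Kepler's third law: T = 2π√(r³/μ) = 2π√((3.244×10⁷)³ / 3.986×10¹⁴).
r³/μ = 8.565×10⁷ s², so T = 2π × 9.255×10³ = 5.815×10⁴ s.
Converting: 5.815×10⁴ s ÷ 3600 = 16.15 hours.

T ≈ 16.2 hours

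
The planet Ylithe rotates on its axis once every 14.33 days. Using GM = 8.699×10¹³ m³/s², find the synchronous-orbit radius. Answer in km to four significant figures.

T = 14.33 days = 1.238×10⁶ s.
A synchronous orbit has period T, so by Kepler's third law a = (μT²/4π²)^(1/3).
μT²/4π² = 8.699×10¹³ × (1.238×10⁶)² / 39.48 = 3.378×10²⁴ m³.
a = 1.500×10⁸ m = 1.5004×10⁵ km.

r_sync ≈ 1.500×10⁵ km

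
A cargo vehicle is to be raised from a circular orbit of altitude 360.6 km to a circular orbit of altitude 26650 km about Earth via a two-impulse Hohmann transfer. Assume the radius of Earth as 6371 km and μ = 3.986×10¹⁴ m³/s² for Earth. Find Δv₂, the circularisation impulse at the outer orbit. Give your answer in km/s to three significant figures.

r₁ = 6371 + 360.6 = 6731.6 km = 6.7316×10⁶ m.
r₂ = 6371 + 26650 = 33021 km = 3.3021×10⁷ m.
Transfer ellipse a_t = (r₁ + r₂)/2 = 1.988×10⁷ m.
At r₁: circular v_c1 = √(μ/r₁) = 7695 m/s; transfer-perigee v_p = √[μ(2/r₁ − 1/a_t)] = 9918 m/s.
At r₂: circular v_c2 = √(μ/r₂) = 3474 m/s; transfer-apogee v_a = √[μ(2/r₂ − 1/a_t)] = 2022 m/s.
Δv₂ = v_c2 − v_a = 1452 m/s.
= 1.452 km/s.

Δv ≈ 1.45 km/s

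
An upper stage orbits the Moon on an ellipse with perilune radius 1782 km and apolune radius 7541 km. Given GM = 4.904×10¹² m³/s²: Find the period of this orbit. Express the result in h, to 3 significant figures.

T ≈ 7.93 h

Semi-major axis a = (r_p + r_a)/2 = (1782.0 + 7541.0)/2 = 4661.5 km = 4.662×10⁶ m.
By Kepler's third law T = 2π√(a³/μ) = 2π × 4.545×10³ = 2.856×10⁴ s.
= 7.932 h.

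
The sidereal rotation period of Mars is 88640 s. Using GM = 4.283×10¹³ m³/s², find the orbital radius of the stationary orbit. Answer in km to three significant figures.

r_sync ≈ 20400 km

A synchronous orbit has period T, so by Kepler's third law a = (μT²/4π²)^(1/3).
μT²/4π² = 4.283×10¹³ × (8.864×10⁴)² / 39.48 = 8.524×10²¹ m³.
a = 2.043×10⁷ m = 20428 km.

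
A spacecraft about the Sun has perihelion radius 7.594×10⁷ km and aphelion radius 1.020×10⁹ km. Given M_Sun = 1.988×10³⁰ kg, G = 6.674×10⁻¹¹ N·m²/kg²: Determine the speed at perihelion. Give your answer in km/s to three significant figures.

v ≈ 57.0 km/s

μ = GM = 6.674×10⁻¹¹ × 1.988×10³⁰ = 1.327×10²⁰ m³/s².
Semi-major axis a = (r_p + r_a)/2 = 5.4797×10⁸ km = 5.480×10¹¹ m.
Vis-viva: v² = μ(2/r − 1/a) = 1.327×10²⁰ × (2.634×10⁻¹¹ − 1.825×10⁻¹²) = 3.252×10⁹ m²/s².
v = 57030 m/s = 57.03 km/s.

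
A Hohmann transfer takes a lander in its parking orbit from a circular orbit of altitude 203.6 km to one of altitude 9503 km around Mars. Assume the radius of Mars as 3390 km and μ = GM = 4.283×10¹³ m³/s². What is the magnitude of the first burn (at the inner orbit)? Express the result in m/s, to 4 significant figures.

r₁ = 3390 + 203.6 = 3593.6 km = 3.5936×10⁶ m.
r₂ = 3390 + 9503 = 12893 km = 1.2893×10⁷ m.
Transfer ellipse a_t = (r₁ + r₂)/2 = 8.243×10⁶ m.
At r₁: circular v_c1 = √(μ/r₁) = 3452 m/s; transfer-periapsis v_p = √[μ(2/r₁ − 1/a_t)] = 4318 m/s.
Δv₁ = v_p − v_c1 = 865.2 m/s.

Δv ≈ 865.2 m/s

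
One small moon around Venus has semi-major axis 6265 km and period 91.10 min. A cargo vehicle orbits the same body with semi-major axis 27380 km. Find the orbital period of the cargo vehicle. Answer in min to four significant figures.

Kepler's third law: T² ∝ a³, so T₂ = T₁ (a₂/a₁)^(3/2).
a₂/a₁ = 4.370, (a₂/a₁)^(3/2) = 9.136.
T₂ = 91.10 × 9.136 = 832.3 min.

T₂ ≈ 832.3 min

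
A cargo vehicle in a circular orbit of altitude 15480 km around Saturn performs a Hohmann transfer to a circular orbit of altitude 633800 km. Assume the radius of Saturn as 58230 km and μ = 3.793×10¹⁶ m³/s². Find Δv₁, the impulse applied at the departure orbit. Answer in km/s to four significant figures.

r₁ = 58230 + 15480 = 73710 km = 7.3710×10⁷ m.
r₂ = 58230 + 633800 = 692030 km = 6.9203×10⁸ m.
Transfer ellipse a_t = (r₁ + r₂)/2 = 3.829×10⁸ m.
At r₁: circular v_c1 = √(μ/r₁) = 22680 m/s; transfer-perikrone v_p = √[μ(2/r₁ − 1/a_t)] = 30500 m/s.
Δv₁ = v_p − v_c1 = 7813 m/s.
= 7.813 km/s.

Δv ≈ 7.813 km/s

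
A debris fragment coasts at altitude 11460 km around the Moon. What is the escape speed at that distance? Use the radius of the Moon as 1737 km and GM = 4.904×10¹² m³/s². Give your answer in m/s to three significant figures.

r = 1737 + 11460 = 13197 km = 1.3197×10⁷ m.
Escape speed v_esc = √(2μ/r) = √(2 × 4.904×10¹² / 1.320×10⁷) = √(7.432×10⁵) = 862.1 m/s.

v_esc ≈ 862 m/s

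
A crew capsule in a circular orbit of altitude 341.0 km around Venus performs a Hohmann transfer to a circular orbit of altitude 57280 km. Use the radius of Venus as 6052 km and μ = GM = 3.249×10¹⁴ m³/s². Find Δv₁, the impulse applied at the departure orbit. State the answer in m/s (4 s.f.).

Δv ≈ 2480 m/s

r₁ = 6052 + 341.0 = 6393.0 km = 6.3930×10⁶ m.
r₂ = 6052 + 57280 = 63332 km = 6.3332×10⁷ m.
Transfer ellipse a_t = (r₁ + r₂)/2 = 3.486×10⁷ m.
At r₁: circular v_c1 = √(μ/r₁) = 7129 m/s; transfer-periapsis v_p = √[μ(2/r₁ − 1/a_t)] = 9608 m/s.
Δv₁ = v_p − v_c1 = 2480 m/s.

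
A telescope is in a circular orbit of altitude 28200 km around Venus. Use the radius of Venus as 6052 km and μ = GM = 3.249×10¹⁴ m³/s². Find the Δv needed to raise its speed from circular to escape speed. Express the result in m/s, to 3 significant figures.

Δv ≈ 1280 m/s

r = 6052 + 28200 = 34252 km = 3.4252×10⁷ m.
Circular speed v_c = √(μ/r) = 3080 m/s.
Escape speed v_esc = √(2μ/r) = √2 × v_c = 4356 m/s.
Δv = v_esc − v_c = 1276 m/s.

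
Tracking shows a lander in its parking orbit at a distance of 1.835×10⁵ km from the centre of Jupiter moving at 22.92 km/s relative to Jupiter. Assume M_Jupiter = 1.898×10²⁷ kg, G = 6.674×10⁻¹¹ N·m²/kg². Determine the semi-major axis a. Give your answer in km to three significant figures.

a ≈ 1.48×10⁵ km

μ = GM = 6.674×10⁻¹¹ × 1.898×10²⁷ = 1.267×10¹⁷ m³/s².
r = 1.835×10⁸ m.
Specific orbital energy ε = v²/2 − μ/r = (22920)²/2 − 1.267×10¹⁷/1.835×10⁸ = -4.277×10⁸ J/kg.
Since ε = −μ/(2a), a = −μ/(2ε) = 1.481×10⁸ m = 1.4810×10⁵ km.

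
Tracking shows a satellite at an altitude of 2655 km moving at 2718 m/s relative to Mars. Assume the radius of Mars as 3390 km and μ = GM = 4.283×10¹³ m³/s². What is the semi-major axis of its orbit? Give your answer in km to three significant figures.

a ≈ 6310 km

r = 3390 + 2655 = 6045.0 km = 6.045×10⁶ m.
Specific orbital energy ε = v²/2 − μ/r = (2718)²/2 − 4.283×10¹³/6.045×10⁶ = -3.391×10⁶ J/kg.
Since ε = −μ/(2a), a = −μ/(2ε) = 6.314×10⁶ m = 6314.4 km.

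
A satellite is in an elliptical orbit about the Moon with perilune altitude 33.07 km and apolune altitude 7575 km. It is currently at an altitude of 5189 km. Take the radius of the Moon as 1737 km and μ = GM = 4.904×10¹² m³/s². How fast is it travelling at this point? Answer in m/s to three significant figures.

r_p = 1737 + 33.07 = 1770.1 km = 1.7701×10⁶ m.
r_a = 1737 + 7575 = 9312.0 km = 9.3120×10⁶ m.
r = 1737 + 5189 = 6926.0 km = 6.926×10⁶ m.
Semi-major axis a = (r_p + r_a)/2 = 5541.0 km = 5.541×10⁶ m.
Vis-viva: v² = μ(2/r − 1/a) = 4.904×10¹² × (2.888×10⁻⁷ − 1.805×10⁻⁷) = 5.311×10⁵ m²/s².
v = 728.8 m/s.

v ≈ 729 m/s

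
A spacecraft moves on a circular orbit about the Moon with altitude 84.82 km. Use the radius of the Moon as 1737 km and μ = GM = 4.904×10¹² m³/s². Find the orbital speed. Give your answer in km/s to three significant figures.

v ≈ 1.64 km/s

r = 1737 + 84.82 = 1821.8 km = 1.8218×10⁶ m.
For a circular orbit v = √(μ/r) = √(4.904×10¹² / 1.822×10⁶) = √(2.692×10⁶) = 1641 m/s.
That is 1.641 km/s.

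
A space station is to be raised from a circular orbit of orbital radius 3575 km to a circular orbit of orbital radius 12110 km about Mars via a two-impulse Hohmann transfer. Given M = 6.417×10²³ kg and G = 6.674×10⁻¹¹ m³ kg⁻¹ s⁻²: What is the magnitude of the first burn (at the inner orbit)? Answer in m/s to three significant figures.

μ = GM = 6.674×10⁻¹¹ × 6.417×10²³ = 4.283×10¹³ m³/s².
r₁ = 3575 km = 3.575×10⁶ m.
r₂ = 12110 km = 1.211×10⁷ m.
Transfer ellipse a_t = (r₁ + r₂)/2 = 7.842×10⁶ m.
At r₁: circular v_c1 = √(μ/r₁) = 3461 m/s; transfer-periapsis v_p = √[μ(2/r₁ − 1/a_t)] = 4301 m/s.
Δv₁ = v_p − v_c1 = 839.8 m/s.

Δv ≈ 840 m/s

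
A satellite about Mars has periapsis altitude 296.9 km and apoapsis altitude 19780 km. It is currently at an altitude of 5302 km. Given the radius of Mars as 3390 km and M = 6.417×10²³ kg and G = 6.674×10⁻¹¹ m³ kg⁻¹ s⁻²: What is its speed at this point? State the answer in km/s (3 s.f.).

μ = GM = 6.674×10⁻¹¹ × 6.417×10²³ = 4.283×10¹³ m³/s².
r_p = 3390 + 296.9 = 3686.9 km = 3.6869×10⁶ m.
r_a = 3390 + 19780 = 23170 km = 2.3170×10⁷ m.
r = 3390 + 5302 = 8692.0 km = 8.692×10⁶ m.
Semi-major axis a = (r_p + r_a)/2 = 13428 km = 1.343×10⁷ m.
Vis-viva: v² = μ(2/r − 1/a) = 4.283×10¹³ × (2.301×10⁻⁷ − 7.447×10⁻⁸) = 6.665×10⁶ m²/s².
v = 2582 m/s = 2.582 km/s.

v ≈ 2.58 km/s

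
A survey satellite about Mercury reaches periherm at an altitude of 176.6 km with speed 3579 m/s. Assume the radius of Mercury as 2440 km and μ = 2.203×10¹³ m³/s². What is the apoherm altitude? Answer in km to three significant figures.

apoherm altitude ≈ 5880 km

r_p = 2440 + 176.6 = 2616.6 km = 2.617×10⁶ m.
Specific energy ε = v²/2 − μ/r = -2.015×10⁶ J/kg, so a = −μ/(2ε) = 5.467×10⁶ m.
The apsides satisfy r_p + r_a = 2a, so the apoherm radius is 2a − r_p = 8.318×10⁶ m = 8318.0 km.
Apoherm altitude = 8318.0 − 2440 = 5878.0 km.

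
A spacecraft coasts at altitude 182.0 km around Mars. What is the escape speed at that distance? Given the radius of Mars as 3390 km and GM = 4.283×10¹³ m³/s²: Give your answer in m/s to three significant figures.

r = 3390 + 182.0 = 3572.0 km = 3.5720×10⁶ m.
Escape speed v_esc = √(2μ/r) = √(2 × 4.283×10¹³ / 3.572×10⁶) = √(2.398×10⁷) = 4897 m/s.

v_esc ≈ 4900 m/s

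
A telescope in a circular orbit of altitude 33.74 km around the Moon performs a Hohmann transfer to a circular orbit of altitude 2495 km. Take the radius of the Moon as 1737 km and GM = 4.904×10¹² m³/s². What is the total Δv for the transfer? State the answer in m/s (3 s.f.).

r₁ = 1737 + 33.74 = 1770.7 km = 1.7707×10⁶ m.
r₂ = 1737 + 2495 = 4232.0 km = 4.2320×10⁶ m.
Transfer ellipse a_t = (r₁ + r₂)/2 = 3.001×10⁶ m.
At r₁: circular v_c1 = √(μ/r₁) = 1664 m/s; transfer-perilune v_p = √[μ(2/r₁ − 1/a_t)] = 1976 m/s.
Δv₁ = v_p − v_c1 = 311.9 m/s.
At r₂: circular v_c2 = √(μ/r₂) = 1076 m/s; transfer-apolune v_a = √[μ(2/r₂ − 1/a_t)] = 826.8 m/s.
Δv₂ = v_c2 − v_a = 249.6 m/s.
Total Δv = Δv₁ + Δv₂ = 561.6 m/s.

Δv_total ≈ 562 m/s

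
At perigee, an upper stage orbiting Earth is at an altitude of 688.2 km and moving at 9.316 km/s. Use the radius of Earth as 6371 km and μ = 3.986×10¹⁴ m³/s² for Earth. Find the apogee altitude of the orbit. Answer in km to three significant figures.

r_p = 6371 + 688.2 = 7059.2 km = 7.059×10⁶ m.
Specific energy ε = v²/2 − μ/r = -1.307×10⁷ J/kg, so a = −μ/(2ε) = 1.525×10⁷ m.
The apsides satisfy r_p + r_a = 2a, so the apogee radius is 2a − r_p = 2.343×10⁷ m = 23435 km.
Apogee altitude = 23435 − 6371 = 17064 km.

apogee altitude ≈ 17100 km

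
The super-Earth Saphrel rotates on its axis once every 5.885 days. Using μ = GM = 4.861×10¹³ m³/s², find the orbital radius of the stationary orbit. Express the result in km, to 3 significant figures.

T = 5.885 days = 5.085×10⁵ s.
A synchronous orbit has period T, so by Kepler's third law a = (μT²/4π²)^(1/3).
μT²/4π² = 4.861×10¹³ × (5.085×10⁵)² / 39.48 = 3.183×10²³ m³.
a = 6.828×10⁷ m = 68280 km.

r_sync ≈ 68300 km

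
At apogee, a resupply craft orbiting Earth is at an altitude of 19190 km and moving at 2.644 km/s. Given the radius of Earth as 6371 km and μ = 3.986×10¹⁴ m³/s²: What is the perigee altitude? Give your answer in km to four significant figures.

perigee altitude ≈ 1014 km

r_a = 6371 + 19190 = 25561 km = 2.556×10⁷ m.
Specific energy ε = v²/2 − μ/r = -1.210×10⁷ J/kg, so a = −μ/(2ε) = 1.647×10⁷ m.
The apsides satisfy r_p + r_a = 2a, so the perigee radius is 2a − r_a = 7.385×10⁶ m = 7384.7 km.
Perigee altitude = 7384.7 − 6371 = 1013.7 km.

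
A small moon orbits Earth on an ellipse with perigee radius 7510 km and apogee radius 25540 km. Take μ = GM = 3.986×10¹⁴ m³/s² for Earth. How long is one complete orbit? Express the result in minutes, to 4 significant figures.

T ≈ 352.3 minutes

Semi-major axis a = (r_p + r_a)/2 = (7510.0 + 25540)/2 = 16525 km = 1.652×10⁷ m.
By Kepler's third law T = 2π√(a³/μ) = 2π × 3.365×10³ = 2.114×10⁴ s.
= 352.3 minutes.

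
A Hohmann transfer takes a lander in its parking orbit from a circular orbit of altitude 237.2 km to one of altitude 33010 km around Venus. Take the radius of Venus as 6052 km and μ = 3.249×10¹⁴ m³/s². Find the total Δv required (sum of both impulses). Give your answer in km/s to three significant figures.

Δv_total ≈ 3.61 km/s

r₁ = 6052 + 237.2 = 6289.2 km = 6.2892×10⁶ m.
r₂ = 6052 + 33010 = 39062 km = 3.9062×10⁷ m.
Transfer ellipse a_t = (r₁ + r₂)/2 = 2.268×10⁷ m.
At r₁: circular v_c1 = √(μ/r₁) = 7187 m/s; transfer-periapsis v_p = √[μ(2/r₁ − 1/a_t)] = 9434 m/s.
Δv₁ = v_p − v_c1 = 2246 m/s.
At r₂: circular v_c2 = √(μ/r₂) = 2884 m/s; transfer-apoapsis v_a = √[μ(2/r₂ − 1/a_t)] = 1519 m/s.
Δv₂ = v_c2 − v_a = 1365 m/s.
Total Δv = Δv₁ + Δv₂ = 3611 m/s = 3.611 km/s.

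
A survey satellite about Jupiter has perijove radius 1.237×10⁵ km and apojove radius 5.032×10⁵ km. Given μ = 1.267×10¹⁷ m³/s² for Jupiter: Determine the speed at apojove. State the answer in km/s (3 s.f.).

Semi-major axis a = (r_p + r_a)/2 = 3.1345×10⁵ km = 3.134×10⁸ m.
Vis-viva: v² = μ(2/r − 1/a) = 1.267×10¹⁷ × (3.975×10⁻⁹ − 3.190×10⁻⁹) = 9.937×10⁷ m²/s².
v = 9968 m/s = 9.968 km/s.

v ≈ 9.97 km/s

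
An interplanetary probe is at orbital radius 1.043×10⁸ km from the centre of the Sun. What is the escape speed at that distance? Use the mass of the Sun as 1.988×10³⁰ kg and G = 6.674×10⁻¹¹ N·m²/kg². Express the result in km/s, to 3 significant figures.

v_esc ≈ 50.4 km/s

μ = GM = 6.674×10⁻¹¹ × 1.988×10³⁰ = 1.327×10²⁰ m³/s².
r = 1.043×10⁸ km = 1.043×10¹¹ m.
Escape speed v_esc = √(2μ/r) = √(2 × 1.327×10²⁰ / 1.043×10¹¹) = √(2.544×10⁹) = 50440 m/s.
= 50.44 km/s.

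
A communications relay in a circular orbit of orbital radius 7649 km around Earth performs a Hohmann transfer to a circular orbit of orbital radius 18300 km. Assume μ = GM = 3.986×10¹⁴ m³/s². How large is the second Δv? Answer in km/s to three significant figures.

r₁ = 7649 km = 7.649×10⁶ m.
r₂ = 18300 km = 1.830×10⁷ m.
Transfer ellipse a_t = (r₁ + r₂)/2 = 1.297×10⁷ m.
At r₁: circular v_c1 = √(μ/r₁) = 7219 m/s; transfer-perigee v_p = √[μ(2/r₁ − 1/a_t)] = 8573 m/s.
At r₂: circular v_c2 = √(μ/r₂) = 4667 m/s; transfer-apogee v_a = √[μ(2/r₂ − 1/a_t)] = 3583 m/s.
Δv₂ = v_c2 − v_a = 1084 m/s.
= 1.084 km/s.

Δv ≈ 1.08 km/s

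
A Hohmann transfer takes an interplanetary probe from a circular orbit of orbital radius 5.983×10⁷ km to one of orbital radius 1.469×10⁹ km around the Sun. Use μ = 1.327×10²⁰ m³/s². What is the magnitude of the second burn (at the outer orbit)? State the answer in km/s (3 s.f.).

r₁ = 5.983×10⁷ km = 5.983×10¹⁰ m.
r₂ = 1.469×10⁹ km = 1.469×10¹² m.
Transfer ellipse a_t = (r₁ + r₂)/2 = 7.644×10¹¹ m.
At r₁: circular v_c1 = √(μ/r₁) = 47100 m/s; transfer-perihelion v_p = √[μ(2/r₁ − 1/a_t)] = 65290 m/s.
At r₂: circular v_c2 = √(μ/r₂) = 9504 m/s; transfer-aphelion v_a = √[μ(2/r₂ − 1/a_t)] = 2659 m/s.
Δv₂ = v_c2 − v_a = 6845 m/s.
= 6.845 km/s.

Δv ≈ 6.85 km/s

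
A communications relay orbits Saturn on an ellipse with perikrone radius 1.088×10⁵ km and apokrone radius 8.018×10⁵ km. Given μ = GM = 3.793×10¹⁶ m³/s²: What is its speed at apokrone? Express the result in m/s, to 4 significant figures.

v ≈ 3362 m/s

Semi-major axis a = (r_p + r_a)/2 = 4.5530×10⁵ km = 4.553×10⁸ m.
Vis-viva: v² = μ(2/r − 1/a) = 3.793×10¹⁶ × (2.494×10⁻⁹ − 2.196×10⁻⁹) = 1.130×10⁷ m²/s².
v = 3362 m/s.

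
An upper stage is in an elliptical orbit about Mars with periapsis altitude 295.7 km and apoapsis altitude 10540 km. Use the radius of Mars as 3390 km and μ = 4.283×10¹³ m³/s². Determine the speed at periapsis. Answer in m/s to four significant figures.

v ≈ 4287 m/s

r_p = 3390 + 295.7 = 3685.7 km = 3.6857×10⁶ m.
r_a = 3390 + 10540 = 13930 km = 1.3930×10⁷ m.
Semi-major axis a = (r_p + r_a)/2 = 8807.9 km = 8.808×10⁶ m.
Vis-viva: v² = μ(2/r − 1/a) = 4.283×10¹³ × (5.426×10⁻⁷ − 1.135×10⁻⁷) = 1.838×10⁷ m²/s².
v = 4287 m/s.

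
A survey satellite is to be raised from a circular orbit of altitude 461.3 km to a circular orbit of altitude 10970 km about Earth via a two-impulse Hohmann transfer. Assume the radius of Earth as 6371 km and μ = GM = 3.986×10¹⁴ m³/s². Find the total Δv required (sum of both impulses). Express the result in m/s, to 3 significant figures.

r₁ = 6371 + 461.3 = 6832.3 km = 6.8323×10⁶ m.
r₂ = 6371 + 10970 = 17341 km = 1.7341×10⁷ m.
Transfer ellipse a_t = (r₁ + r₂)/2 = 1.209×10⁷ m.
At r₁: circular v_c1 = √(μ/r₁) = 7638 m/s; transfer-perigee v_p = √[μ(2/r₁ − 1/a_t)] = 9149 m/s.
Δv₁ = v_p − v_c1 = 1511 m/s.
At r₂: circular v_c2 = √(μ/r₂) = 4794 m/s; transfer-apogee v_a = √[μ(2/r₂ − 1/a_t)] = 3605 m/s.
Δv₂ = v_c2 − v_a = 1190 m/s.
Total Δv = Δv₁ + Δv₂ = 2701 m/s.

Δv_total ≈ 2700 m/s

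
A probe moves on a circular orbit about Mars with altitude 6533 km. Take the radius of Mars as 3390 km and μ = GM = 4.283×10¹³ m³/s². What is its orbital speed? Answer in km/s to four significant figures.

r = 3390 + 6533 = 9923.0 km = 9.9230×10⁶ m.
For a circular orbit v = √(μ/r) = √(4.283×10¹³ / 9.923×10⁶) = √(4.316×10⁶) = 2078 m/s.
That is 2.078 km/s.

v ≈ 2.078 km/s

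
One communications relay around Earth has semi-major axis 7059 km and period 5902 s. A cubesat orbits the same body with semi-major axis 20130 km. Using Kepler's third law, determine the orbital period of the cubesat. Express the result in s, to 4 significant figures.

Kepler's third law: T² ∝ a³, so T₂ = T₁ (a₂/a₁)^(3/2).
a₂/a₁ = 2.852, (a₂/a₁)^(3/2) = 4.816.
T₂ = 5902 × 4.816 = 28420 s.

T₂ ≈ 28420 s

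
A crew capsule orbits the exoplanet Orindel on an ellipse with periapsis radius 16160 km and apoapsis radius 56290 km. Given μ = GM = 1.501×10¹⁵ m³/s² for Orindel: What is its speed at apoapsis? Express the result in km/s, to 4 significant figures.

Semi-major axis a = (r_p + r_a)/2 = 36225 km = 3.622×10⁷ m.
Vis-viva: v² = μ(2/r − 1/a) = 1.501×10¹⁵ × (3.553×10⁻⁸ − 2.761×10⁻⁸) = 1.190×10⁷ m²/s².
v = 3449 m/s = 3.449 km/s.

v ≈ 3.449 km/s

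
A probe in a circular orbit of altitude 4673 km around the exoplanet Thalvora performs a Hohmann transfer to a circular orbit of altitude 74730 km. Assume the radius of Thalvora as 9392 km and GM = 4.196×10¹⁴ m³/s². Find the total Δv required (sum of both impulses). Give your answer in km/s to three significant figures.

r₁ = 9392 + 4673 = 14065 km = 1.4065×10⁷ m.
r₂ = 9392 + 74730 = 84122 km = 8.4122×10⁷ m.
Transfer ellipse a_t = (r₁ + r₂)/2 = 4.909×10⁷ m.
At r₁: circular v_c1 = √(μ/r₁) = 5462 m/s; transfer-periapsis v_p = √[μ(2/r₁ − 1/a_t)] = 7150 m/s.
Δv₁ = v_p − v_c1 = 1688 m/s.
At r₂: circular v_c2 = √(μ/r₂) = 2233 m/s; transfer-apoapsis v_a = √[μ(2/r₂ − 1/a_t)] = 1195 m/s.
Δv₂ = v_c2 − v_a = 1038 m/s.
Total Δv = Δv₁ + Δv₂ = 2726 m/s = 2.726 km/s.

Δv_total ≈ 2.73 km/s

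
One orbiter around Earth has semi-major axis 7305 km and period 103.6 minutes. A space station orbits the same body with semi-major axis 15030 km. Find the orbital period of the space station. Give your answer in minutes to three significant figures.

Kepler's third law: T² ∝ a³, so T₂ = T₁ (a₂/a₁)^(3/2).
a₂/a₁ = 2.057, (a₂/a₁)^(3/2) = 2.951.
T₂ = 103.6 × 2.951 = 305.8 minutes.

T₂ ≈ 306 minutes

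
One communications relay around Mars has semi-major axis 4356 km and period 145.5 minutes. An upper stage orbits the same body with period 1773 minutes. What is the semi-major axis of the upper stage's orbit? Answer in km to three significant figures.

a₂ ≈ 23100 km

Kepler's third law: a³ ∝ T², so a₂ = a₁ (T₂/T₁)^(2/3).
T₂/T₁ = 12.19, (T₂/T₁)^(2/3) = 5.295.
a₂ = 4356 × 5.295 = 23070 km.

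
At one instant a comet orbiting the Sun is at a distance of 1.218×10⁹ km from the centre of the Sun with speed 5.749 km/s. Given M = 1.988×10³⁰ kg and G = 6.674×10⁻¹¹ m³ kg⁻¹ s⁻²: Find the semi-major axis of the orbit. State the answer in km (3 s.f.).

μ = GM = 6.674×10⁻¹¹ × 1.988×10³⁰ = 1.327×10²⁰ m³/s².
r = 1.218×10¹² m.
Specific orbital energy ε = v²/2 − μ/r = (5749)²/2 − 1.327×10²⁰/1.218×10¹² = -9.241×10⁷ J/kg.
Since ε = −μ/(2a), a = −μ/(2ε) = 7.179×10¹¹ m = 7.1791×10⁸ km.

a ≈ 7.18×10⁸ km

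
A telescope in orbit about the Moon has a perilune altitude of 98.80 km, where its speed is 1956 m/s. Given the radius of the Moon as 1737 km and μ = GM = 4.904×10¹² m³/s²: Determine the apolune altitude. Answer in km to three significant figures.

apolune altitude ≈ 2890 km

r_p = 1737 + 98.80 = 1835.8 km = 1.836×10⁶ m.
Specific energy ε = v²/2 − μ/r = -7.583×10⁵ J/kg, so a = −μ/(2ε) = 3.233×10⁶ m.
The apsides satisfy r_p + r_a = 2a, so the apolune radius is 2a − r_p = 4.631×10⁶ m = 4630.9 km.
Apolune altitude = 4630.9 − 1737 = 2893.9 km.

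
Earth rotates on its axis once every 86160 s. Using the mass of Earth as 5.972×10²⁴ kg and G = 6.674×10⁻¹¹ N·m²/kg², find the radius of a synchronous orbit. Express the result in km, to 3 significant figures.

r_sync ≈ 42200 km

μ = GM = 6.674×10⁻¹¹ × 5.972×10²⁴ = 3.986×10¹⁴ m³/s².
A synchronous orbit has period T, so by Kepler's third law a = (μT²/4π²)^(1/3).
μT²/4π² = 3.986×10¹⁴ × (8.616×10⁴)² / 39.48 = 7.495×10²² m³.
a = 4.216×10⁷ m = 42162 km.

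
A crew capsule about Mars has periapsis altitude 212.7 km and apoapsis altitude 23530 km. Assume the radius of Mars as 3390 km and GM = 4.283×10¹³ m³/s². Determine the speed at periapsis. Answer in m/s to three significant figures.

r_p = 3390 + 212.7 = 3602.7 km = 3.6027×10⁶ m.
r_a = 3390 + 23530 = 26920 km = 2.6920×10⁷ m.
Semi-major axis a = (r_p + r_a)/2 = 15261 km = 1.526×10⁷ m.
Vis-viva: v² = μ(2/r − 1/a) = 4.283×10¹³ × (5.551×10⁻⁷ − 6.553×10⁻⁸) = 2.097×10⁷ m²/s².
v = 4579 m/s.

v ≈ 4580 m/s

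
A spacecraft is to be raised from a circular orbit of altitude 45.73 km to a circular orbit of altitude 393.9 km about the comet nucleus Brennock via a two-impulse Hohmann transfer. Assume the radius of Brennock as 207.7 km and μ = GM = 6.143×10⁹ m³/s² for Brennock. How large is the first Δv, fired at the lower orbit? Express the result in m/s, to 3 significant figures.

Δv ≈ 29.0 m/s

r₁ = 207.7 + 45.73 = 253.43 km = 2.5343×10⁵ m.
r₂ = 207.7 + 393.9 = 601.60 km = 6.0160×10⁵ m.
Transfer ellipse a_t = (r₁ + r₂)/2 = 4.275×10⁵ m.
At r₁: circular v_c1 = √(μ/r₁) = 155.7 m/s; transfer-periapsis v_p = √[μ(2/r₁ − 1/a_t)] = 184.7 m/s.
Δv₁ = v_p − v_c1 = 29.00 m/s.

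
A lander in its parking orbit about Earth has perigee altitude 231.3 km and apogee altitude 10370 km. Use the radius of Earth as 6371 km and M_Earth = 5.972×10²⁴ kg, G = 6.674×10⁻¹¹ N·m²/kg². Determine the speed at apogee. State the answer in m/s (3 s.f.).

v ≈ 3670 m/s

μ = GM = 6.674×10⁻¹¹ × 5.972×10²⁴ = 3.986×10¹⁴ m³/s².
r_p = 6371 + 231.3 = 6602.3 km = 6.6023×10⁶ m.
r_a = 6371 + 10370 = 16741 km = 1.6741×10⁷ m.
Semi-major axis a = (r_p + r_a)/2 = 11672 km = 1.167×10⁷ m.
Vis-viva: v² = μ(2/r − 1/a) = 3.986×10¹⁴ × (1.195×10⁻⁷ − 8.568×10⁻⁸) = 1.347×10⁷ m²/s².
v = 3670 m/s.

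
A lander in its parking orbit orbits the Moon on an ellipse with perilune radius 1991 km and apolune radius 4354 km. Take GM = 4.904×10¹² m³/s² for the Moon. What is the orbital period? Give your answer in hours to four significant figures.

Semi-major axis a = (r_p + r_a)/2 = (1991.0 + 4354.0)/2 = 3172.5 km = 3.172×10⁶ m.
By Kepler's third law T = 2π√(a³/μ) = 2π × 2.552×10³ = 1.603×10⁴ s.
= 4.454 hours.

T ≈ 4.454 hours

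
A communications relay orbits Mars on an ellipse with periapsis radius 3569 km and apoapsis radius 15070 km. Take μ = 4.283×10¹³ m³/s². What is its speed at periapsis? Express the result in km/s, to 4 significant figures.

v ≈ 4.405 km/s

Semi-major axis a = (r_p + r_a)/2 = 9319.5 km = 9.320×10⁶ m.
Vis-viva: v² = μ(2/r − 1/a) = 4.283×10¹³ × (5.604×10⁻⁷ − 1.073×10⁻⁷) = 1.941×10⁷ m²/s².
v = 4405 m/s = 4.405 km/s.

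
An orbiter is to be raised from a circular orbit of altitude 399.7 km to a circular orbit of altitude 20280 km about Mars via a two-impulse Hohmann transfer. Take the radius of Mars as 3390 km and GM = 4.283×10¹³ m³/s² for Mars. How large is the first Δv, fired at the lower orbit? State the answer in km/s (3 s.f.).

Δv ≈ 1.05 km/s

r₁ = 3390 + 399.7 = 3789.7 km = 3.7897×10⁶ m.
r₂ = 3390 + 20280 = 23670 km = 2.3670×10⁷ m.
Transfer ellipse a_t = (r₁ + r₂)/2 = 1.373×10⁷ m.
At r₁: circular v_c1 = √(μ/r₁) = 3362 m/s; transfer-periapsis v_p = √[μ(2/r₁ − 1/a_t)] = 4414 m/s.
Δv₁ = v_p − v_c1 = 1052 m/s.
= 1.052 km/s.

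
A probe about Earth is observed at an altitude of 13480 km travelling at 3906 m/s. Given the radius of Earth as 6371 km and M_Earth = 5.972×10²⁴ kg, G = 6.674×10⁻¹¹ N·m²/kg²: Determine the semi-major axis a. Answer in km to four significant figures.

μ = GM = 6.674×10⁻¹¹ × 5.972×10²⁴ = 3.986×10¹⁴ m³/s².
r = 6371 + 13480 = 19851 km = 1.985×10⁷ m.
Vis-viva rearranged: 1/a = 2/r − v²/μ = 1.008×10⁻⁷ − 3.828×10⁻⁸ = 6.247×10⁻⁸ m⁻¹.
a = 1.601×10⁷ m = 16007 km.

a ≈ 16010 km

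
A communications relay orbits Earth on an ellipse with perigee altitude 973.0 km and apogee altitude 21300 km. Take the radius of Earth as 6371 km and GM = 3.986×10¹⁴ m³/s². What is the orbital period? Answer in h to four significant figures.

T ≈ 6.404 h

r_p = 6371 + 973.0 = 7344.0 km = 7.3440×10⁶ m.
r_a = 6371 + 21300 = 27671 km = 2.7671×10⁷ m.
Semi-major axis a = (r_p + r_a)/2 = (7344.0 + 27671)/2 = 17508 km = 1.751×10⁷ m.
By Kepler's third law T = 2π√(a³/μ) = 2π × 3.669×10³ = 2.305×10⁴ s.
= 6.404 h.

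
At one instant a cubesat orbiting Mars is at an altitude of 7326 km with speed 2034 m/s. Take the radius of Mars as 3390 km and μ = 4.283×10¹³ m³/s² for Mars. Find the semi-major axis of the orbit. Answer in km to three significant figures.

r = 3390 + 7326 = 10716 km = 1.072×10⁷ m.
Vis-viva rearranged: 1/a = 2/r − v²/μ = 1.866×10⁻⁷ − 9.659×10⁻⁸ = 9.004×10⁻⁸ m⁻¹.
a = 1.111×10⁷ m = 11106 km.

a ≈ 11100 km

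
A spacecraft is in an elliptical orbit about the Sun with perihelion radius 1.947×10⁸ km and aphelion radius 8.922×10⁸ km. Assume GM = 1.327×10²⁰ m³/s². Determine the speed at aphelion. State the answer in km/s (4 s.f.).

Semi-major axis a = (r_p + r_a)/2 = 5.4345×10⁸ km = 5.434×10¹¹ m.
Vis-viva: v² = μ(2/r − 1/a) = 1.327×10²⁰ × (2.242×10⁻¹² − 1.840×10⁻¹²) = 5.329×10⁷ m²/s².
v = 7300 m/s = 7.300 km/s.

v ≈ 7.300 km/s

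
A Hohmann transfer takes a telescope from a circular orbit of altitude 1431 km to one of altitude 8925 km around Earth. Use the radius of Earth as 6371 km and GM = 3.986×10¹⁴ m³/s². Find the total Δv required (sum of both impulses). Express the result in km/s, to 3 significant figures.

Δv_total ≈ 1.99 km/s

r₁ = 6371 + 1431 = 7802.0 km = 7.8020×10⁶ m.
r₂ = 6371 + 8925 = 15296 km = 1.5296×10⁷ m.
Transfer ellipse a_t = (r₁ + r₂)/2 = 1.155×10⁷ m.
At r₁: circular v_c1 = √(μ/r₁) = 7148 m/s; transfer-perigee v_p = √[μ(2/r₁ − 1/a_t)] = 8226 m/s.
Δv₁ = v_p − v_c1 = 1078 m/s.
At r₂: circular v_c2 = √(μ/r₂) = 5105 m/s; transfer-apogee v_a = √[μ(2/r₂ − 1/a_t)] = 4196 m/s.
Δv₂ = v_c2 − v_a = 909.1 m/s.
Total Δv = Δv₁ + Δv₂ = 1987 m/s = 1.987 km/s.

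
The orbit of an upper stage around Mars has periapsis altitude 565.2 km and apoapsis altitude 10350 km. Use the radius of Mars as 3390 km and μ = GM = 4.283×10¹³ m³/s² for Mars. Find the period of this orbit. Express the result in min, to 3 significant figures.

r_p = 3390 + 565.2 = 3955.2 km = 3.9552×10⁶ m.
r_a = 3390 + 10350 = 13740 km = 1.3740×10⁷ m.
Semi-major axis a = (r_p + r_a)/2 = (3955.2 + 13740)/2 = 8847.6 km = 8.848×10⁶ m.
By Kepler's third law T = 2π√(a³/μ) = 2π × 4.021×10³ = 2.527×10⁴ s.
= 421.1 min.

T ≈ 421 min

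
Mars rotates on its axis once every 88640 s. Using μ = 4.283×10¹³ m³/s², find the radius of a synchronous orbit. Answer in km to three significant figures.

A synchronous orbit has period T, so by Kepler's third law a = (μT²/4π²)^(1/3).
μT²/4π² = 4.283×10¹³ × (8.864×10⁴)² / 39.48 = 8.524×10²¹ m³.
a = 2.043×10⁷ m = 20428 km.

r_sync ≈ 20400 km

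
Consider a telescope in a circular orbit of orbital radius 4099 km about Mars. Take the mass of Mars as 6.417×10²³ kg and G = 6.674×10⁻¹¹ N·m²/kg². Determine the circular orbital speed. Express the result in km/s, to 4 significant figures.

μ = GM = 6.674×10⁻¹¹ × 6.417×10²³ = 4.283×10¹³ m³/s².
r = 4099 km = 4.099×10⁶ m.
For a circular orbit v = √(μ/r) = √(4.283×10¹³ / 4.099×10⁶) = √(1.045×10⁷) = 3232 m/s.
That is 3.232 km/s.

v ≈ 3.232 km/s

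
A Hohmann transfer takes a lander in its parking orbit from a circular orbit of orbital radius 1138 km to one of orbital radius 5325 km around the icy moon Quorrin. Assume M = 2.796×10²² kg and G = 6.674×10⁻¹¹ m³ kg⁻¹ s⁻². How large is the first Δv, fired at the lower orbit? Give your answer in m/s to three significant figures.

Δv ≈ 363 m/s

μ = GM = 6.674×10⁻¹¹ × 2.796×10²² = 1.866×10¹² m³/s².
r₁ = 1138 km = 1.138×10⁶ m.
r₂ = 5325 km = 5.325×10⁶ m.
Transfer ellipse a_t = (r₁ + r₂)/2 = 3.232×10⁶ m.
At r₁: circular v_c1 = √(μ/r₁) = 1281 m/s; transfer-periapsis v_p = √[μ(2/r₁ − 1/a_t)] = 1644 m/s.
Δv₁ = v_p − v_c1 = 363.3 m/s.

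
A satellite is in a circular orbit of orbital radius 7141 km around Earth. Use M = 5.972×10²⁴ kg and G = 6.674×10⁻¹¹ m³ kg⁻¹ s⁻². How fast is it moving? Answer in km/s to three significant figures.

μ = GM = 6.674×10⁻¹¹ × 5.972×10²⁴ = 3.986×10¹⁴ m³/s².
r = 7141 km = 7.141×10⁶ m.
For a circular orbit v = √(μ/r) = √(3.986×10¹⁴ / 7.141×10⁶) = √(5.581×10⁷) = 7471 m/s.
That is 7.471 km/s.

v ≈ 7.47 km/s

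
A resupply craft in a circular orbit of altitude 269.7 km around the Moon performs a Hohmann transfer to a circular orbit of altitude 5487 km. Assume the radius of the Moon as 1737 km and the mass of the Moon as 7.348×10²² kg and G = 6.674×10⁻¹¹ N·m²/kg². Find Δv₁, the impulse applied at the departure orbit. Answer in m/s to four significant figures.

Δv ≈ 392.5 m/s

μ = GM = 6.674×10⁻¹¹ × 7.348×10²² = 4.904×10¹² m³/s².
r₁ = 1737 + 269.7 = 2006.7 km = 2.0067×10⁶ m.
r₂ = 1737 + 5487 = 7224.0 km = 7.2240×10⁶ m.
Transfer ellipse a_t = (r₁ + r₂)/2 = 4.615×10⁶ m.
At r₁: circular v_c1 = √(μ/r₁) = 1563 m/s; transfer-perilune v_p = √[μ(2/r₁ − 1/a_t)] = 1956 m/s.
Δv₁ = v_p − v_c1 = 392.5 m/s.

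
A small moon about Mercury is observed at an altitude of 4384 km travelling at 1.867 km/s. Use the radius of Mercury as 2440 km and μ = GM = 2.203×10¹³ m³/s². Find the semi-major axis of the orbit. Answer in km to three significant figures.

a ≈ 7420 km

r = 2440 + 4384 = 6824.0 km = 6.824×10⁶ m.
Specific orbital energy ε = v²/2 − μ/r = (1867)²/2 − 2.203×10¹³/6.824×10⁶ = -1.485×10⁶ J/kg.
Since ε = −μ/(2a), a = −μ/(2ε) = 7.415×10⁶ m = 7415.2 km.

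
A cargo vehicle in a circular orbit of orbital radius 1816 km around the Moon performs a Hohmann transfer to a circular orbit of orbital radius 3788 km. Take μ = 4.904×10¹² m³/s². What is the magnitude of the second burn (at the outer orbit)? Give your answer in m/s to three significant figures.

Δv ≈ 222 m/s

r₁ = 1816 km = 1.816×10⁶ m.
r₂ = 3788 km = 3.788×10⁶ m.
Transfer ellipse a_t = (r₁ + r₂)/2 = 2.802×10⁶ m.
At r₁: circular v_c1 = √(μ/r₁) = 1643 m/s; transfer-perilune v_p = √[μ(2/r₁ − 1/a_t)] = 1911 m/s.
At r₂: circular v_c2 = √(μ/r₂) = 1138 m/s; transfer-apolune v_a = √[μ(2/r₂ − 1/a_t)] = 916.0 m/s.
Δv₂ = v_c2 − v_a = 221.8 m/s.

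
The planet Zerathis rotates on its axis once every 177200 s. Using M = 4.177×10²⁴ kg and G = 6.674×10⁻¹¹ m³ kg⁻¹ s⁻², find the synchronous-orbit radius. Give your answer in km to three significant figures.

r_sync ≈ 60500 km

μ = GM = 6.674×10⁻¹¹ × 4.177×10²⁴ = 2.788×10¹⁴ m³/s².
A synchronous orbit has period T, so by Kepler's third law a = (μT²/4π²)^(1/3).
μT²/4π² = 2.788×10¹⁴ × (1.772×10⁵)² / 39.48 = 2.217×10²³ m³.
a = 6.053×10⁷ m = 60526 km.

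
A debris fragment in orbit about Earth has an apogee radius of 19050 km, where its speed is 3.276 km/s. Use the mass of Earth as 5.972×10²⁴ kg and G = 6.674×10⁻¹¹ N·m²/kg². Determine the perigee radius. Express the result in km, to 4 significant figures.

μ = GM = 6.674×10⁻¹¹ × 5.972×10²⁴ = 3.986×10¹⁴ m³/s².
r_a = 1.905×10⁷ m.
Specific energy ε = v²/2 − μ/r = -1.556×10⁷ J/kg, so a = −μ/(2ε) = 1.281×10⁷ m.
The apsides satisfy r_p + r_a = 2a, so the perigee radius is 2a − r_a = 6.571×10⁶ m = 6571.2 km.

perigee radius ≈ 6571 km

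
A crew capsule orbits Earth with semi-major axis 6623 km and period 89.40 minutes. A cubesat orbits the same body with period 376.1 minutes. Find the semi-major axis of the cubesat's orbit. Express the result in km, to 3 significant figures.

a₂ ≈ 17300 km

Kepler's third law: a³ ∝ T², so a₂ = a₁ (T₂/T₁)^(2/3).
T₂/T₁ = 4.207, (T₂/T₁)^(2/3) = 2.606.
a₂ = 6623 × 2.606 = 17260 km.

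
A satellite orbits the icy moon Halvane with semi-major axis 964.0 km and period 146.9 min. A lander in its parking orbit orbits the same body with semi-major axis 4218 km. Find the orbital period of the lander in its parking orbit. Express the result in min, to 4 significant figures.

T₂ ≈ 1345 min

Kepler's third law: T² ∝ a³, so T₂ = T₁ (a₂/a₁)^(3/2).
a₂/a₁ = 4.376, (a₂/a₁)^(3/2) = 9.153.
T₂ = 146.9 × 9.153 = 1345 min.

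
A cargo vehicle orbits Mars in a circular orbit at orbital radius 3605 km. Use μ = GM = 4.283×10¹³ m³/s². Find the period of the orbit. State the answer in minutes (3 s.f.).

r = 3605 km = 3.605×10⁶ m.
Kepler's third law: T = 2π√(r³/μ) = 2π√((3.605×10⁶)³ / 4.283×10¹³).
r³/μ = 1.094×10⁶ s², so T = 2π × 1.046×10³ = 6.571×10³ s.
Converting: 6.571×10³ s ÷ 60.00 = 109.5 minutes.

T ≈ 110 minutes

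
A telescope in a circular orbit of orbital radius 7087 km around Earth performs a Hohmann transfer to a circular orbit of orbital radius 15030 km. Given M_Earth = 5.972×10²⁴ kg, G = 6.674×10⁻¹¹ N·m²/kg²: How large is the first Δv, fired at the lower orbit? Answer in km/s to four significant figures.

Δv ≈ 1.244 km/s

μ = GM = 6.674×10⁻¹¹ × 5.972×10²⁴ = 3.986×10¹⁴ m³/s².
r₁ = 7087 km = 7.087×10⁶ m.
r₂ = 15030 km = 1.503×10⁷ m.
Transfer ellipse a_t = (r₁ + r₂)/2 = 1.106×10⁷ m.
At r₁: circular v_c1 = √(μ/r₁) = 7499 m/s; transfer-perigee v_p = √[μ(2/r₁ − 1/a_t)] = 8743 m/s.
Δv₁ = v_p − v_c1 = 1244 m/s.
= 1.244 km/s.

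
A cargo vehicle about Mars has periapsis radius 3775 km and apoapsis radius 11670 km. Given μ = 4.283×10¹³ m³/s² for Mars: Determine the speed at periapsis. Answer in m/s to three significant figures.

Semi-major axis a = (r_p + r_a)/2 = 7722.5 km = 7.722×10⁶ m.
Vis-viva: v² = μ(2/r − 1/a) = 4.283×10¹³ × (5.298×10⁻⁷ − 1.295×10⁻⁷) = 1.715×10⁷ m²/s².
v = 4141 m/s.

v ≈ 4140 m/s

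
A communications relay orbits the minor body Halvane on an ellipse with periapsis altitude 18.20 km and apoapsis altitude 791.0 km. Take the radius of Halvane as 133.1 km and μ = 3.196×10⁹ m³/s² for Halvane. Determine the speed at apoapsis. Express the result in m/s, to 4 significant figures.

r_p = 133.1 + 18.20 = 151.30 km = 1.5130×10⁵ m.
r_a = 133.1 + 791.0 = 924.10 km = 9.2410×10⁵ m.
Semi-major axis a = (r_p + r_a)/2 = 537.70 km = 5.377×10⁵ m.
Vis-viva: v² = μ(2/r − 1/a) = 3.196×10⁹ × (2.164×10⁻⁶ − 1.860×10⁻⁶) = 9.732×10² m²/s².
v = 31.20 m/s.

v ≈ 31.20 m/s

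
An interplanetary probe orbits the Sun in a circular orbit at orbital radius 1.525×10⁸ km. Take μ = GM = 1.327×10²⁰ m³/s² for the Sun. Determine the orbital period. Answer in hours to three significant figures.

T ≈ 9020 hours

r = 1.525×10⁸ km = 1.525×10¹¹ m.
Kepler's third law: T = 2π√(r³/μ) = 2π√((1.525×10¹¹)³ / 1.327×10²⁰).
r³/μ = 2.673×10¹³ s², so T = 2π × 5.170×10⁶ = 3.248×10⁷ s.
Converting: 3.248×10⁷ s ÷ 3600 = 9023 hours.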